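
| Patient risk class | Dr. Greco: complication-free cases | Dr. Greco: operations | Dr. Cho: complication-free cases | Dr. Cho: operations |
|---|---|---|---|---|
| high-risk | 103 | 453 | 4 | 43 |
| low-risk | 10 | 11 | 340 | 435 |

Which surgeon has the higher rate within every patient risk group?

High-risk: Dr. Greco 103/453 = 22.7%, Dr. Cho 4/43 = 9.3% → Dr. Greco
Low-risk: Dr. Greco 10/11 = 90.9%, Dr. Cho 340/435 = 78.2% → Dr. Greco
Dr. Greco has the higher rate in both groups.

Dr. Greco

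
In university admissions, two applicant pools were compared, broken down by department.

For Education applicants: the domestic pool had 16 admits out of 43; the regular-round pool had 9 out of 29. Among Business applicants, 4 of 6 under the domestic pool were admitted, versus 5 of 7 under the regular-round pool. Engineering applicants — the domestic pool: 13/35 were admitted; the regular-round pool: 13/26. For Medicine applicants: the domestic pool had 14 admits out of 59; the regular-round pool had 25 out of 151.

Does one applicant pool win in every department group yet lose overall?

No

Education: the domestic pool 16/43 = 37.2%, the regular-round pool 9/29 = 31.0% → the domestic pool
Business: the domestic pool 4/6 = 66.7%, the regular-round pool 5/7 = 71.4% → the regular-round pool
Engineering: the domestic pool 13/35 = 37.1%, the regular-round pool 13/26 = 50.0% → the regular-round pool
Medicine: the domestic pool 14/59 = 23.7%, the regular-round pool 25/151 = 16.6% → the domestic pool
Overall: the domestic pool 47/143 = 32.9%, the regular-round pool 52/213 = 24.4% → the domestic pool
Neither sweeps: the domestic pool wins 2 of 4 groups, the regular-round pool wins 2. The domestic pool wins overall but not every group — no Simpson reversal.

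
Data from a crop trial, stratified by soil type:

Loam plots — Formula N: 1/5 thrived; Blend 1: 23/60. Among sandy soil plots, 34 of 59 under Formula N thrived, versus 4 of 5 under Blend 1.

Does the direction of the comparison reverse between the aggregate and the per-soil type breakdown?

Yes

Loam: Formula N 1/5 = 20.0%, Blend 1 23/60 = 38.3% → Blend 1
Sandy soil: Formula N 34/59 = 57.6%, Blend 1 4/5 = 80.0% → Blend 1
Overall: Formula N 35/64 = 54.7%, Blend 1 27/65 = 41.5% → Formula N
Blend 1 wins each soil group but Formula N wins overall — the comparison reverses. Blend 1's plots skew toward loam, which has a lower base rate.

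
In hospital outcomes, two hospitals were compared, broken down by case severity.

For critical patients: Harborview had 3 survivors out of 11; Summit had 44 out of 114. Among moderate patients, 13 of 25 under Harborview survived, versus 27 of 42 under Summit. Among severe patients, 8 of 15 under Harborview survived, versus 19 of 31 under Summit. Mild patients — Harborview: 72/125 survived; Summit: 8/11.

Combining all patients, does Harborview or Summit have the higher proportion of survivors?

Critical: Harborview 3/11 = 27.3%, Summit 44/114 = 38.6% → Summit
Moderate: Harborview 13/25 = 52.0%, Summit 27/42 = 64.3% → Summit
Severe: Harborview 8/15 = 53.3%, Summit 19/31 = 61.3% → Summit
Mild: Harborview 72/125 = 57.6%, Summit 8/11 = 72.7% → Summit
Overall: Harborview 96/176 = 54.5%, Summit 98/198 = 49.5% → Harborview
(Summit wins every case group but Harborview wins overall — Summit's patients skew toward the low-rate critical group.)

Harborview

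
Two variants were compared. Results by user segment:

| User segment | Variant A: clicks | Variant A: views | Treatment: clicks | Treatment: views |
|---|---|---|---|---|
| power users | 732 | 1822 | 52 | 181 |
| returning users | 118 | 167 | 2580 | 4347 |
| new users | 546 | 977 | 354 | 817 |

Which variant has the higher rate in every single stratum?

Power users: Variant A 732/1822 = 40.2%, Treatment 52/181 = 28.7% → Variant A
Returning users: Variant A 118/167 = 70.7%, Treatment 2580/4347 = 59.4% → Variant A
New users: Variant A 546/977 = 55.9%, Treatment 354/817 = 43.3% → Variant A
Variant A has the higher rate in all 3 groups.

Variant A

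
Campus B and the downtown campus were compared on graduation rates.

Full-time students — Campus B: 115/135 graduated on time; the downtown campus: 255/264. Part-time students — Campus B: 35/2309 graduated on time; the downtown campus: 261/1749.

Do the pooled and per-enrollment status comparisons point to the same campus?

Yes

Full-time: Campus B 115/135 = 85.2%, the downtown campus 255/264 = 96.6% → the downtown campus
Part-time: Campus B 35/2309 = 1.5%, the downtown campus 261/1749 = 14.9% → the downtown campus
Overall: Campus B 150/2444 = 6.1%, the downtown campus 516/2013 = 25.6% → the downtown campus
The downtown campus wins overall and in every enrollment group — no reversal.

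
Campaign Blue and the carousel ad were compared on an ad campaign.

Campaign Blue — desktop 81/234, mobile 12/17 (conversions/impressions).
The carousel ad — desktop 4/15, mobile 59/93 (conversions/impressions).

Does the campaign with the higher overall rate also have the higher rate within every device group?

No

Desktop: Campaign Blue 81/234 = 34.6%, the carousel ad 4/15 = 26.7% → Campaign Blue
Mobile: Campaign Blue 12/17 = 70.6%, the carousel ad 59/93 = 63.4% → Campaign Blue
Overall: Campaign Blue 93/251 = 37.1%, the carousel ad 63/108 = 58.3% → the carousel ad
Campaign Blue wins each device group but the carousel ad wins overall — the comparison reverses. Campaign Blue's impressions skew toward desktop, which has a lower base rate.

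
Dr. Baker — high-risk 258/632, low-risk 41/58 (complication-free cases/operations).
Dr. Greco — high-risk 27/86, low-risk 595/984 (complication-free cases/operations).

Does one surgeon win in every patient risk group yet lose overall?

Yes

High-risk: Dr. Baker 258/632 = 40.8%, Dr. Greco 27/86 = 31.4% → Dr. Baker
Low-risk: Dr. Baker 41/58 = 70.7%, Dr. Greco 595/984 = 60.5% → Dr. Baker
Overall: Dr. Baker 299/690 = 43.3%, Dr. Greco 622/1070 = 58.1% → Dr. Greco
Dr. Baker wins each patient risk group but Dr. Greco wins overall — the comparison reverses. Dr. Baker's operations skew toward high-risk, which has a lower base rate.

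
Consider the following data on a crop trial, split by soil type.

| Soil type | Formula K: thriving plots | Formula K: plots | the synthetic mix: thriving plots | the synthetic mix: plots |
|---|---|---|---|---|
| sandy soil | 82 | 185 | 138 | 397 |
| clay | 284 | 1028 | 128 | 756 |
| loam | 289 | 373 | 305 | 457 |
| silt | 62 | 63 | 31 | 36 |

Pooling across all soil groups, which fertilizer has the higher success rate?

Formula K

Sandy soil: Formula K 82/185 = 44.3%, the synthetic mix 138/397 = 34.8% → Formula K
Clay: Formula K 284/1028 = 27.6%, the synthetic mix 128/756 = 16.9% → Formula K
Loam: Formula K 289/373 = 77.5%, the synthetic mix 305/457 = 66.7% → Formula K
Silt: Formula K 62/63 = 98.4%, the synthetic mix 31/36 = 86.1% → Formula K
Overall: Formula K 717/1649 = 43.5%, the synthetic mix 602/1646 = 36.6% → Formula K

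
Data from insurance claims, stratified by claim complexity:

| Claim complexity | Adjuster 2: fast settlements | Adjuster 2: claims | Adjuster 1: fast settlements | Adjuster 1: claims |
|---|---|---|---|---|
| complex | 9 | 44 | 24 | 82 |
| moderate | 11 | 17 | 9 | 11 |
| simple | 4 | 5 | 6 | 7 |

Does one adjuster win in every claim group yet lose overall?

No

Complex: Adjuster 2 9/44 = 20.5%, Adjuster 1 24/82 = 29.3% → Adjuster 1
Moderate: Adjuster 2 11/17 = 64.7%, Adjuster 1 9/11 = 81.8% → Adjuster 1
Simple: Adjuster 2 4/5 = 80.0%, Adjuster 1 6/7 = 85.7% → Adjuster 1
Overall: Adjuster 2 24/66 = 36.4%, Adjuster 1 39/100 = 39.0% → Adjuster 1
Adjuster 1 wins overall and in every claim group — no reversal.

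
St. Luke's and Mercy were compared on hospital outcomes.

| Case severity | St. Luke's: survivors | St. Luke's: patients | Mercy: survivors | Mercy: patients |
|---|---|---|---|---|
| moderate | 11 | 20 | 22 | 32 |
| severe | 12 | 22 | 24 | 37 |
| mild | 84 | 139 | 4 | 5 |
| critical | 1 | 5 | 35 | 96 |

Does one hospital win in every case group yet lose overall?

Yes

Moderate: St. Luke's 11/20 = 55.0%, Mercy 22/32 = 68.8% → Mercy
Severe: St. Luke's 12/22 = 54.5%, Mercy 24/37 = 64.9% → Mercy
Mild: St. Luke's 84/139 = 60.4%, Mercy 4/5 = 80.0% → Mercy
Critical: St. Luke's 1/5 = 20.0%, Mercy 35/96 = 36.5% → Mercy
Overall: St. Luke's 108/186 = 58.1%, Mercy 85/170 = 50.0% → St. Luke's
Mercy wins each case group but St. Luke's wins overall — the comparison reverses. Mercy's patients skew toward critical, which has a lower base rate.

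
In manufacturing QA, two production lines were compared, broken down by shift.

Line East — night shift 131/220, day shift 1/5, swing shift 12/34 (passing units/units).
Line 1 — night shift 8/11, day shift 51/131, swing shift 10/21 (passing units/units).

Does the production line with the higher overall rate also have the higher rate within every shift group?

No

Night shift: Line East 131/220 = 59.5%, Line 1 8/11 = 72.7% → Line 1
Day shift: Line East 1/5 = 20.0%, Line 1 51/131 = 38.9% → Line 1
Swing shift: Line East 12/34 = 35.3%, Line 1 10/21 = 47.6% → Line 1
Overall: Line East 144/259 = 55.6%, Line 1 69/163 = 42.3% → Line East
Line 1 wins each shift group but Line East wins overall — the comparison reverses. Line 1's units skew toward day shift, which has a lower base rate.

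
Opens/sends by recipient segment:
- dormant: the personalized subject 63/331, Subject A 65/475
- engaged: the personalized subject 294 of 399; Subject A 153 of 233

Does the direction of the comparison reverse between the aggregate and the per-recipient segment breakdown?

No

Dormant: the personalized subject 63/331 = 19.0%, Subject A 65/475 = 13.7% → the personalized subject
Engaged: the personalized subject 294/399 = 73.7%, Subject A 153/233 = 65.7% → the personalized subject
Overall: the personalized subject 357/730 = 48.9%, Subject A 218/708 = 30.8% → the personalized subject
The personalized subject wins overall and in every recipient group — no reversal.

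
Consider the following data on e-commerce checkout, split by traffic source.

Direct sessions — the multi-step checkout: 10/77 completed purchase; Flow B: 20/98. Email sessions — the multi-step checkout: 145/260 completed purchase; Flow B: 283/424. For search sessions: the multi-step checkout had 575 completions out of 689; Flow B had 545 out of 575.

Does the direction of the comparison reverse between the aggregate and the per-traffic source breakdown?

Direct: the multi-step checkout 10/77 = 13.0%, Flow B 20/98 = 20.4% → Flow B
Email: the multi-step checkout 145/260 = 55.8%, Flow B 283/424 = 66.7% → Flow B
Search: the multi-step checkout 575/689 = 83.5%, Flow B 545/575 = 94.8% → Flow B
Overall: the multi-step checkout 730/1026 = 71.2%, Flow B 848/1097 = 77.3% → Flow B
Flow B wins overall and in every traffic group — no reversal.

No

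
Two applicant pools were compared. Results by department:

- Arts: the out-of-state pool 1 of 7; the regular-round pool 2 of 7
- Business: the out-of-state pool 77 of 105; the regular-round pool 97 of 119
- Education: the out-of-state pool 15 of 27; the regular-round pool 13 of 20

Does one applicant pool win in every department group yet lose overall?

Arts: the out-of-state pool 1/7 = 14.3%, the regular-round pool 2/7 = 28.6% → the regular-round pool
Business: the out-of-state pool 77/105 = 73.3%, the regular-round pool 97/119 = 81.5% → the regular-round pool
Education: the out-of-state pool 15/27 = 55.6%, the regular-round pool 13/20 = 65.0% → the regular-round pool
Overall: the out-of-state pool 93/139 = 66.9%, the regular-round pool 112/146 = 76.7% → the regular-round pool
The regular-round pool wins overall and in every department group — no reversal.

No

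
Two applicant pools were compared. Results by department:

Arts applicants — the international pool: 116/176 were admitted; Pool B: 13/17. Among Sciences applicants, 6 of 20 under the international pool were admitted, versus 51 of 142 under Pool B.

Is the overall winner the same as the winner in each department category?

No

Arts: the international pool 116/176 = 65.9%, Pool B 13/17 = 76.5% → Pool B
Sciences: the international pool 6/20 = 30.0%, Pool B 51/142 = 35.9% → Pool B
Overall: the international pool 122/196 = 62.2%, Pool B 64/159 = 40.3% → the international pool
Pool B wins each department group but the international pool wins overall — the comparison reverses. Pool B's applicants skew toward Sciences, which has a lower base rate.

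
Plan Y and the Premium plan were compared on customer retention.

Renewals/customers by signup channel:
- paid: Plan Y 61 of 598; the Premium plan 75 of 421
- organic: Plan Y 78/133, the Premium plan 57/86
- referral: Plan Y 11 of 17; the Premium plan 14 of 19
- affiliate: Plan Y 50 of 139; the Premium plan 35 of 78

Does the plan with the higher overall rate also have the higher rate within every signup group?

Yes

Paid: Plan Y 61/598 = 10.2%, the Premium plan 75/421 = 17.8% → the Premium plan
Organic: Plan Y 78/133 = 58.6%, the Premium plan 57/86 = 66.3% → the Premium plan
Referral: Plan Y 11/17 = 64.7%, the Premium plan 14/19 = 73.7% → the Premium plan
Affiliate: Plan Y 50/139 = 36.0%, the Premium plan 35/78 = 44.9% → the Premium plan
Overall: Plan Y 200/887 = 22.5%, the Premium plan 181/604 = 30.0% → the Premium plan
The Premium plan wins overall and in every signup group — no reversal.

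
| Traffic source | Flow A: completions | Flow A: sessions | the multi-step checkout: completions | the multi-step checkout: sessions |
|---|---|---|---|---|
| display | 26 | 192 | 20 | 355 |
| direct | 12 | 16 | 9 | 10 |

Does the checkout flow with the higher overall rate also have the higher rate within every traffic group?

Display: Flow A 26/192 = 13.5%, the multi-step checkout 20/355 = 5.6% → Flow A
Direct: Flow A 12/16 = 75.0%, the multi-step checkout 9/10 = 90.0% → the multi-step checkout
Overall: Flow A 38/208 = 18.3%, the multi-step checkout 29/365 = 7.9% → Flow A
Neither sweeps: Flow A wins 1 of 2 groups, the multi-step checkout wins 1. Flow A wins overall but not every group — no Simpson reversal.

No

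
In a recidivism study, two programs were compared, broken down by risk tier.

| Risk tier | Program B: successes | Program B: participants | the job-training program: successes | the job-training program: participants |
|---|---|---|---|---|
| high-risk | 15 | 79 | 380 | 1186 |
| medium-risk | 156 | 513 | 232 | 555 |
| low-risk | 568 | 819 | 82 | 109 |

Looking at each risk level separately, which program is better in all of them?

High-risk: Program B 15/79 = 19.0%, the job-training program 380/1186 = 32.0% → the job-training program
Medium-risk: Program B 156/513 = 30.4%, the job-training program 232/555 = 41.8% → the job-training program
Low-risk: Program B 568/819 = 69.4%, the job-training program 82/109 = 75.2% → the job-training program
The job-training program has the higher rate in all 3 groups.

the job-training program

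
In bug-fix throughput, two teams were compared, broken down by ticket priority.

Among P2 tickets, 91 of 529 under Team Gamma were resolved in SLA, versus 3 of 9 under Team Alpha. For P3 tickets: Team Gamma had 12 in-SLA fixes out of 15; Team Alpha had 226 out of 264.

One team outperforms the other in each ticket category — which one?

Team Alpha

P2: Team Gamma 91/529 = 17.2%, Team Alpha 3/9 = 33.3% → Team Alpha
P3: Team Gamma 12/15 = 80.0%, Team Alpha 226/264 = 85.6% → Team Alpha
Team Alpha has the higher rate in both groups.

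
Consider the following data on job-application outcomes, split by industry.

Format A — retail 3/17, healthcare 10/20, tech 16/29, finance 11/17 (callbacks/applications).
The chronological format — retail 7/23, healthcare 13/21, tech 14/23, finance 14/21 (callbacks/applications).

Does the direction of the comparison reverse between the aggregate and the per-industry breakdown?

Retail: Format A 3/17 = 17.6%, the chronological format 7/23 = 30.4% → the chronological format
Healthcare: Format A 10/20 = 50.0%, the chronological format 13/21 = 61.9% → the chronological format
Tech: Format A 16/29 = 55.2%, the chronological format 14/23 = 60.9% → the chronological format
Finance: Format A 11/17 = 64.7%, the chronological format 14/21 = 66.7% → the chronological format
Overall: Format A 40/83 = 48.2%, the chronological format 48/88 = 54.5% → the chronological format
The chronological format wins overall and in every industry group — no reversal.

No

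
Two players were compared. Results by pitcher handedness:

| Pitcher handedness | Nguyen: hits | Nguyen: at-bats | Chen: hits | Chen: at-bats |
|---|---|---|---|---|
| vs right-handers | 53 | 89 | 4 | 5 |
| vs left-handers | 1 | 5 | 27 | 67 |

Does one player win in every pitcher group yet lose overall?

Vs right-handers: Nguyen 53/89 = 59.6%, Chen 4/5 = 80.0% → Chen
Vs left-handers: Nguyen 1/5 = 20.0%, Chen 27/67 = 40.3% → Chen
Overall: Nguyen 54/94 = 57.4%, Chen 31/72 = 43.1% → Nguyen
Chen wins each pitcher group but Nguyen wins overall — the comparison reverses. Chen's at-bats skew toward vs left-handers, which has a lower base rate.

Yes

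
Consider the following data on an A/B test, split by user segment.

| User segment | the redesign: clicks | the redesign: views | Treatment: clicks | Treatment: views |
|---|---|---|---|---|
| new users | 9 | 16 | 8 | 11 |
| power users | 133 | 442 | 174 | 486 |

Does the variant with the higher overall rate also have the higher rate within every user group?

New users: the redesign 9/16 = 56.2%, Treatment 8/11 = 72.7% → Treatment
Power users: the redesign 133/442 = 30.1%, Treatment 174/486 = 35.8% → Treatment
Overall: the redesign 142/458 = 31.0%, Treatment 182/497 = 36.6% → Treatment
Treatment wins overall and in every user group — no reversal.

Yes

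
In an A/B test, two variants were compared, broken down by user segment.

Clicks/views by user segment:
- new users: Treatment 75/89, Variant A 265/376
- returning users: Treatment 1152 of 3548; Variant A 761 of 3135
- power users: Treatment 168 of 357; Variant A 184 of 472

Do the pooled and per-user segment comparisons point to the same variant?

New users: Treatment 75/89 = 84.3%, Variant A 265/376 = 70.5% → Treatment
Returning users: Treatment 1152/3548 = 32.5%, Variant A 761/3135 = 24.3% → Treatment
Power users: Treatment 168/357 = 47.1%, Variant A 184/472 = 39.0% → Treatment
Overall: Treatment 1395/3994 = 34.9%, Variant A 1210/3983 = 30.4% → Treatment
Treatment wins overall and in every user group — no reversal.

Yes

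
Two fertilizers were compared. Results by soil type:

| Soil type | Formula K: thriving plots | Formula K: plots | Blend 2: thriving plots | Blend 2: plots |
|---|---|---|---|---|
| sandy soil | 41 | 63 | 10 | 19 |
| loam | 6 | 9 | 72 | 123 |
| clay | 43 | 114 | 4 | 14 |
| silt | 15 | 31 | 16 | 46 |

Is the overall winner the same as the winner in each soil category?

No

Sandy soil: Formula K 41/63 = 65.1%, Blend 2 10/19 = 52.6% → Formula K
Loam: Formula K 6/9 = 66.7%, Blend 2 72/123 = 58.5% → Formula K
Clay: Formula K 43/114 = 37.7%, Blend 2 4/14 = 28.6% → Formula K
Silt: Formula K 15/31 = 48.4%, Blend 2 16/46 = 34.8% → Formula K
Overall: Formula K 105/217 = 48.4%, Blend 2 102/202 = 50.5% → Blend 2
Formula K wins each soil group but Blend 2 wins overall — the comparison reverses. Formula K's plots skew toward clay, which has a lower base rate.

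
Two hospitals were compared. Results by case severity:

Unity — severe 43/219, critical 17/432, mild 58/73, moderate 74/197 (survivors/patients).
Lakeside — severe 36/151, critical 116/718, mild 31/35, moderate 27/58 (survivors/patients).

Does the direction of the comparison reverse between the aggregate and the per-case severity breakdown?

No

Severe: Unity 43/219 = 19.6%, Lakeside 36/151 = 23.8% → Lakeside
Critical: Unity 17/432 = 3.9%, Lakeside 116/718 = 16.2% → Lakeside
Mild: Unity 58/73 = 79.5%, Lakeside 31/35 = 88.6% → Lakeside
Moderate: Unity 74/197 = 37.6%, Lakeside 27/58 = 46.6% → Lakeside
Overall: Unity 192/921 = 20.8%, Lakeside 210/962 = 21.8% → Lakeside
Lakeside wins overall and in every case group — no reversal.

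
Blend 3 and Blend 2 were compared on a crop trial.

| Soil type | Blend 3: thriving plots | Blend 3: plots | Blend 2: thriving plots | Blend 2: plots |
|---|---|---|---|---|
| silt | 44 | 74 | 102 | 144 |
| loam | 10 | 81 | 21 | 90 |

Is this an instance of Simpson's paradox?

No

Silt: Blend 3 44/74 = 59.5%, Blend 2 102/144 = 70.8% → Blend 2
Loam: Blend 3 10/81 = 12.3%, Blend 2 21/90 = 23.3% → Blend 2
Overall: Blend 3 54/155 = 34.8%, Blend 2 123/234 = 52.6% → Blend 2
Blend 2 wins overall and in every soil group — no reversal.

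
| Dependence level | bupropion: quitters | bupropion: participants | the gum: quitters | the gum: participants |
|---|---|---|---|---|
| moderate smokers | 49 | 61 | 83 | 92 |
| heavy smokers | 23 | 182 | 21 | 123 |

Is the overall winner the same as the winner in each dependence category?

Yes

Moderate smokers: bupropion 49/61 = 80.3%, the gum 83/92 = 90.2% → the gum
Heavy smokers: bupropion 23/182 = 12.6%, the gum 21/123 = 17.1% → the gum
Overall: bupropion 72/243 = 29.6%, the gum 104/215 = 48.4% → the gum
The gum wins overall and in every dependence group — no reversal.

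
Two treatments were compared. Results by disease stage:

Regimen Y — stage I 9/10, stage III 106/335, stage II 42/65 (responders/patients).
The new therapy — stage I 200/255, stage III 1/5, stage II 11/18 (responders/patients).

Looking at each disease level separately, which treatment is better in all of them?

Regimen Y

Stage I: Regimen Y 9/10 = 90.0%, the new therapy 200/255 = 78.4% → Regimen Y
Stage III: Regimen Y 106/335 = 31.6%, the new therapy 1/5 = 20.0% → Regimen Y
Stage II: Regimen Y 42/65 = 64.6%, the new therapy 11/18 = 61.1% → Regimen Y
Regimen Y has the higher rate in all 3 groups.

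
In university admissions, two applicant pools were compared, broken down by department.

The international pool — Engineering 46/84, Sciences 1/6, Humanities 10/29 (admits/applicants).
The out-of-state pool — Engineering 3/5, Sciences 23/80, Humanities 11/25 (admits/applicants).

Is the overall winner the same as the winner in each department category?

No

Engineering: the international pool 46/84 = 54.8%, the out-of-state pool 3/5 = 60.0% → the out-of-state pool
Sciences: the international pool 1/6 = 16.7%, the out-of-state pool 23/80 = 28.8% → the out-of-state pool
Humanities: the international pool 10/29 = 34.5%, the out-of-state pool 11/25 = 44.0% → the out-of-state pool
Overall: the international pool 57/119 = 47.9%, the out-of-state pool 37/110 = 33.6% → the international pool
The out-of-state pool wins each department group but the international pool wins overall — the comparison reverses. The out-of-state pool's applicants skew toward Sciences, which has a lower base rate.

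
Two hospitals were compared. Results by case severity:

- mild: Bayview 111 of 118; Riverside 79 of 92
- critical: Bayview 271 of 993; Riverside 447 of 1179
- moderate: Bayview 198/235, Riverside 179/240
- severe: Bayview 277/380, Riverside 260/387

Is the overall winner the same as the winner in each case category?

No

Mild: Bayview 111/118 = 94.1%, Riverside 79/92 = 85.9% → Bayview
Critical: Bayview 271/993 = 27.3%, Riverside 447/1179 = 37.9% → Riverside
Moderate: Bayview 198/235 = 84.3%, Riverside 179/240 = 74.6% → Bayview
Severe: Bayview 277/380 = 72.9%, Riverside 260/387 = 67.2% → Bayview
Overall: Bayview 857/1726 = 49.7%, Riverside 965/1898 = 50.8% → Riverside
Neither sweeps: Bayview wins 3 of 4 groups, Riverside wins 1. Riverside wins overall but not every group — no Simpson reversal.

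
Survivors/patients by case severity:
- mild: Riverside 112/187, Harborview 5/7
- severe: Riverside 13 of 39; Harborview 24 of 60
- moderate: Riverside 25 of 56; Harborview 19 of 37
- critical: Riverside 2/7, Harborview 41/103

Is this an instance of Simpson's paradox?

Mild: Riverside 112/187 = 59.9%, Harborview 5/7 = 71.4% → Harborview
Severe: Riverside 13/39 = 33.3%, Harborview 24/60 = 40.0% → Harborview
Moderate: Riverside 25/56 = 44.6%, Harborview 19/37 = 51.4% → Harborview
Critical: Riverside 2/7 = 28.6%, Harborview 41/103 = 39.8% → Harborview
Overall: Riverside 152/289 = 52.6%, Harborview 89/207 = 43.0% → Riverside
Harborview wins each case group but Riverside wins overall — the comparison reverses. Harborview's patients skew toward critical, which has a lower base rate.

Yes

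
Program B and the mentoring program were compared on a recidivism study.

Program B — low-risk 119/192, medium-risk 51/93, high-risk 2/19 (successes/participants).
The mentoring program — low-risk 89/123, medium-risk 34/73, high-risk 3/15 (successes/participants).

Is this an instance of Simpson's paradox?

No

Low-risk: Program B 119/192 = 62.0%, the mentoring program 89/123 = 72.4% → the mentoring program
Medium-risk: Program B 51/93 = 54.8%, the mentoring program 34/73 = 46.6% → Program B
High-risk: Program B 2/19 = 10.5%, the mentoring program 3/15 = 20.0% → the mentoring program
Overall: Program B 172/304 = 56.6%, the mentoring program 126/211 = 59.7% → the mentoring program
Neither sweeps: Program B wins 1 of 3 groups, the mentoring program wins 2. The mentoring program wins overall but not every group — no Simpson reversal.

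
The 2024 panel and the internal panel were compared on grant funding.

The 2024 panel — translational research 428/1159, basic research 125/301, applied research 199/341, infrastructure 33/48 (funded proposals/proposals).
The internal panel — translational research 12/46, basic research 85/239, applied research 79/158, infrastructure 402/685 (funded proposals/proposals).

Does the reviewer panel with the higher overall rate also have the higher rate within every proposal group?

No

Translational research: the 2024 panel 428/1159 = 36.9%, the internal panel 12/46 = 26.1% → the 2024 panel
Basic research: the 2024 panel 125/301 = 41.5%, the internal panel 85/239 = 35.6% → the 2024 panel
Applied research: the 2024 panel 199/341 = 58.4%, the internal panel 79/158 = 50.0% → the 2024 panel
Infrastructure: the 2024 panel 33/48 = 68.8%, the internal panel 402/685 = 58.7% → the 2024 panel
Overall: the 2024 panel 785/1849 = 42.5%, the internal panel 578/1128 = 51.2% → the internal panel
The 2024 panel wins each proposal group but the internal panel wins overall — the comparison reverses. The 2024 panel's proposals skew toward translational research, which has a lower base rate.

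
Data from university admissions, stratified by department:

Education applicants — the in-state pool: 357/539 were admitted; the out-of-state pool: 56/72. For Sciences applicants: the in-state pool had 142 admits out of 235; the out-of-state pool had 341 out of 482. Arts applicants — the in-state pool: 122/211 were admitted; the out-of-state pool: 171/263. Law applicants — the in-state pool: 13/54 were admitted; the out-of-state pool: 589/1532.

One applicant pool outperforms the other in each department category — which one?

the out-of-state pool

Education: the in-state pool 357/539 = 66.2%, the out-of-state pool 56/72 = 77.8% → the out-of-state pool
Sciences: the in-state pool 142/235 = 60.4%, the out-of-state pool 341/482 = 70.7% → the out-of-state pool
Arts: the in-state pool 122/211 = 57.8%, the out-of-state pool 171/263 = 65.0% → the out-of-state pool
Law: the in-state pool 13/54 = 24.1%, the out-of-state pool 589/1532 = 38.4% → the out-of-state pool
The out-of-state pool has the higher rate in all 4 groups.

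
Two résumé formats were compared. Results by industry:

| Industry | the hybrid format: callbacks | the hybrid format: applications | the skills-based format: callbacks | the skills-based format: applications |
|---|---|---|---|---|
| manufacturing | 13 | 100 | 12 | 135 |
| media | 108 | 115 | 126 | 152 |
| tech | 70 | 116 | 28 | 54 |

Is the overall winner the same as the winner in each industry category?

Yes

Manufacturing: the hybrid format 13/100 = 13.0%, the skills-based format 12/135 = 8.9% → the hybrid format
Media: the hybrid format 108/115 = 93.9%, the skills-based format 126/152 = 82.9% → the hybrid format
Tech: the hybrid format 70/116 = 60.3%, the skills-based format 28/54 = 51.9% → the hybrid format
Overall: the hybrid format 191/331 = 57.7%, the skills-based format 166/341 = 48.7% → the hybrid format
The hybrid format wins overall and in every industry group — no reversal.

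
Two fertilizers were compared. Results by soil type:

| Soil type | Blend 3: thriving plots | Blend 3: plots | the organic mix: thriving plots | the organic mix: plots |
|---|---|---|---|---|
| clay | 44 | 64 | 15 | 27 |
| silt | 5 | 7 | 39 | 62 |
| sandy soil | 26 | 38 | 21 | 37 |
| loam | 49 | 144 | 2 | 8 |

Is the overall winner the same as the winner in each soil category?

Clay: Blend 3 44/64 = 68.8%, the organic mix 15/27 = 55.6% → Blend 3
Silt: Blend 3 5/7 = 71.4%, the organic mix 39/62 = 62.9% → Blend 3
Sandy soil: Blend 3 26/38 = 68.4%, the organic mix 21/37 = 56.8% → Blend 3
Loam: Blend 3 49/144 = 34.0%, the organic mix 2/8 = 25.0% → Blend 3
Overall: Blend 3 124/253 = 49.0%, the organic mix 77/134 = 57.5% → the organic mix
Blend 3 wins each soil group but the organic mix wins overall — the comparison reverses. Blend 3's plots skew toward loam, which has a lower base rate.

No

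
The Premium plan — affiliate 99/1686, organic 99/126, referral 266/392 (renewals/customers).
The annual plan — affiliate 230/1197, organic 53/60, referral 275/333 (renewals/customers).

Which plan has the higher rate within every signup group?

the annual plan

Affiliate: the Premium plan 99/1686 = 5.9%, the annual plan 230/1197 = 19.2% → the annual plan
Organic: the Premium plan 99/126 = 78.6%, the annual plan 53/60 = 88.3% → the annual plan
Referral: the Premium plan 266/392 = 67.9%, the annual plan 275/333 = 82.6% → the annual plan
The annual plan has the higher rate in all 3 groups.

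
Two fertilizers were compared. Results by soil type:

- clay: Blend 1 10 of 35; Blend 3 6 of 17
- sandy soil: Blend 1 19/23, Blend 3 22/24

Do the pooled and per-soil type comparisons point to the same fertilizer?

Yes

Clay: Blend 1 10/35 = 28.6%, Blend 3 6/17 = 35.3% → Blend 3
Sandy soil: Blend 1 19/23 = 82.6%, Blend 3 22/24 = 91.7% → Blend 3
Overall: Blend 1 29/58 = 50.0%, Blend 3 28/41 = 68.3% → Blend 3
Blend 3 wins overall and in every soil group — no reversal.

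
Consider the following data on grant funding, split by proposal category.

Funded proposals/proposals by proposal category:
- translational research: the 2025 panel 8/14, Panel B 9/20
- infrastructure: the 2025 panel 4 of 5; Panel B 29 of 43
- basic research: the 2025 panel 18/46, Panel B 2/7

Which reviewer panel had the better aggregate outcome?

Panel B

Translational research: the 2025 panel 8/14 = 57.1%, Panel B 9/20 = 45.0% → the 2025 panel
Infrastructure: the 2025 panel 4/5 = 80.0%, Panel B 29/43 = 67.4% → the 2025 panel
Basic research: the 2025 panel 18/46 = 39.1%, Panel B 2/7 = 28.6% → the 2025 panel
Overall: the 2025 panel 30/65 = 46.2%, Panel B 40/70 = 57.1% → Panel B
(The 2025 panel wins every proposal group but Panel B wins overall — the 2025 panel's proposals skew toward the low-rate basic research group.)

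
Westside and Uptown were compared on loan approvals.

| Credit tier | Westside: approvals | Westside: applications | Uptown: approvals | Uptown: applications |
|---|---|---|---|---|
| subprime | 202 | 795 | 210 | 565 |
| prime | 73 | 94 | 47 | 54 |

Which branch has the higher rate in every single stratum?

Subprime: Westside 202/795 = 25.4%, Uptown 210/565 = 37.2% → Uptown
Prime: Westside 73/94 = 77.7%, Uptown 47/54 = 87.0% → Uptown
Uptown has the higher rate in both groups.

Uptown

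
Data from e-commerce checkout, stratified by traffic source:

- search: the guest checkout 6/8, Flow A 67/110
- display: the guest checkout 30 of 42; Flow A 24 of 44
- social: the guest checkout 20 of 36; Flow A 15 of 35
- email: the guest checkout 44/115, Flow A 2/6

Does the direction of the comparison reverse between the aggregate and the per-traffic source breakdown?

Yes

Search: the guest checkout 6/8 = 75.0%, Flow A 67/110 = 60.9% → the guest checkout
Display: the guest checkout 30/42 = 71.4%, Flow A 24/44 = 54.5% → the guest checkout
Social: the guest checkout 20/36 = 55.6%, Flow A 15/35 = 42.9% → the guest checkout
Email: the guest checkout 44/115 = 38.3%, Flow A 2/6 = 33.3% → the guest checkout
Overall: the guest checkout 100/201 = 49.8%, Flow A 108/195 = 55.4% → Flow A
The guest checkout wins each traffic group but Flow A wins overall — the comparison reverses. The guest checkout's sessions skew toward email, which has a lower base rate.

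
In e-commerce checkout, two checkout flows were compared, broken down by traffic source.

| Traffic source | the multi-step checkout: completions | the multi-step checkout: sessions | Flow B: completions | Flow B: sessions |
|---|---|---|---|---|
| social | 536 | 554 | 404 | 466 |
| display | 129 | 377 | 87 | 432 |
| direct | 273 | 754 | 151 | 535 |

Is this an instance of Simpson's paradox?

No

Social: the multi-step checkout 536/554 = 96.8%, Flow B 404/466 = 86.7% → the multi-step checkout
Display: the multi-step checkout 129/377 = 34.2%, Flow B 87/432 = 20.1% → the multi-step checkout
Direct: the multi-step checkout 273/754 = 36.2%, Flow B 151/535 = 28.2% → the multi-step checkout
Overall: the multi-step checkout 938/1685 = 55.7%, Flow B 642/1433 = 44.8% → the multi-step checkout
The multi-step checkout wins overall and in every traffic group — no reversal.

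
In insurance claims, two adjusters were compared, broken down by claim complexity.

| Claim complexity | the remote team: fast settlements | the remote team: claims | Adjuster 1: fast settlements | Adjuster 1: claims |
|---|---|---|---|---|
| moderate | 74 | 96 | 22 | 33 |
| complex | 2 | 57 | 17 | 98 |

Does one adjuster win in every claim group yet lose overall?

No

Moderate: the remote team 74/96 = 77.1%, Adjuster 1 22/33 = 66.7% → the remote team
Complex: the remote team 2/57 = 3.5%, Adjuster 1 17/98 = 17.3% → Adjuster 1
Overall: the remote team 76/153 = 49.7%, Adjuster 1 39/131 = 29.8% → the remote team
Neither sweeps: the remote team wins 1 of 2 groups, Adjuster 1 wins 1. The remote team wins overall but not every group — no Simpson reversal.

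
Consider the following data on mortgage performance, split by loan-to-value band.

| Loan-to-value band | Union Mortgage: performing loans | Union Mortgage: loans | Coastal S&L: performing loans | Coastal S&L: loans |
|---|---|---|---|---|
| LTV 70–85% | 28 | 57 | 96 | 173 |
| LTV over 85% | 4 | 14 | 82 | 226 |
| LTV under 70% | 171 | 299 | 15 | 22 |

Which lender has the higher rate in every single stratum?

Coastal S&L

LTV 70–85%: Union Mortgage 28/57 = 49.1%, Coastal S&L 96/173 = 55.5% → Coastal S&L
LTV over 85%: Union Mortgage 4/14 = 28.6%, Coastal S&L 82/226 = 36.3% → Coastal S&L
LTV under 70%: Union Mortgage 171/299 = 57.2%, Coastal S&L 15/22 = 68.2% → Coastal S&L
Coastal S&L has the higher rate in all 3 groups.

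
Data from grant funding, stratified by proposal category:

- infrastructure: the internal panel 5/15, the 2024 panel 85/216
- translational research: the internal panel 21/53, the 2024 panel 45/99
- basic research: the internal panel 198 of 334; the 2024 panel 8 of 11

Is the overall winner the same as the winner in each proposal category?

Infrastructure: the internal panel 5/15 = 33.3%, the 2024 panel 85/216 = 39.4% → the 2024 panel
Translational research: the internal panel 21/53 = 39.6%, the 2024 panel 45/99 = 45.5% → the 2024 panel
Basic research: the internal panel 198/334 = 59.3%, the 2024 panel 8/11 = 72.7% → the 2024 panel
Overall: the internal panel 224/402 = 55.7%, the 2024 panel 138/326 = 42.3% → the internal panel
The 2024 panel wins each proposal group but the internal panel wins overall — the comparison reverses. The 2024 panel's proposals skew toward infrastructure, which has a lower base rate.

No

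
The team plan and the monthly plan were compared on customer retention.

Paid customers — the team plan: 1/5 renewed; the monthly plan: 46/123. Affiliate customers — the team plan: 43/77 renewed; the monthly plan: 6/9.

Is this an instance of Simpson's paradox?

Paid: the team plan 1/5 = 20.0%, the monthly plan 46/123 = 37.4% → the monthly plan
Affiliate: the team plan 43/77 = 55.8%, the monthly plan 6/9 = 66.7% → the monthly plan
Overall: the team plan 44/82 = 53.7%, the monthly plan 52/132 = 39.4% → the team plan
The monthly plan wins each signup group but the team plan wins overall — the comparison reverses. The monthly plan's customers skew toward paid, which has a lower base rate.

Yes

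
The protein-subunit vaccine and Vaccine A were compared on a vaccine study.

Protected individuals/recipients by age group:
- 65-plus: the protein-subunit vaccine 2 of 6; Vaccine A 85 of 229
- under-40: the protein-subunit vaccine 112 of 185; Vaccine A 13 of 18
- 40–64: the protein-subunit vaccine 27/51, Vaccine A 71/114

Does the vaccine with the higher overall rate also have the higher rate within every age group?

No

65-plus: the protein-subunit vaccine 2/6 = 33.3%, Vaccine A 85/229 = 37.1% → Vaccine A
Under-40: the protein-subunit vaccine 112/185 = 60.5%, Vaccine A 13/18 = 72.2% → Vaccine A
40–64: the protein-subunit vaccine 27/51 = 52.9%, Vaccine A 71/114 = 62.3% → Vaccine A
Overall: the protein-subunit vaccine 141/242 = 58.3%, Vaccine A 169/361 = 46.8% → the protein-subunit vaccine
Vaccine A wins each age group but the protein-subunit vaccine wins overall — the comparison reverses. Vaccine A's recipients skew toward 65-plus, which has a lower base rate.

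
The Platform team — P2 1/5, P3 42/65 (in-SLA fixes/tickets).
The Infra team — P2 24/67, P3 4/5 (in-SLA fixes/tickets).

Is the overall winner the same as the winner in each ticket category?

P2: the Platform team 1/5 = 20.0%, the Infra team 24/67 = 35.8% → the Infra team
P3: the Platform team 42/65 = 64.6%, the Infra team 4/5 = 80.0% → the Infra team
Overall: the Platform team 43/70 = 61.4%, the Infra team 28/72 = 38.9% → the Platform team
The Infra team wins each ticket group but the Platform team wins overall — the comparison reverses. The Infra team's tickets skew toward P2, which has a lower base rate.

No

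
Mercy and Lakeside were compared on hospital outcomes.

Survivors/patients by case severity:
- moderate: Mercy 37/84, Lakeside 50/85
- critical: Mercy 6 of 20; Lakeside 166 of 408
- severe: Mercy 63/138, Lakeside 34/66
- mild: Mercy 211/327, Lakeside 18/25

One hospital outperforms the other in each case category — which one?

Lakeside

Moderate: Mercy 37/84 = 44.0%, Lakeside 50/85 = 58.8% → Lakeside
Critical: Mercy 6/20 = 30.0%, Lakeside 166/408 = 40.7% → Lakeside
Severe: Mercy 63/138 = 45.7%, Lakeside 34/66 = 51.5% → Lakeside
Mild: Mercy 211/327 = 64.5%, Lakeside 18/25 = 72.0% → Lakeside
Lakeside has the higher rate in all 4 groups.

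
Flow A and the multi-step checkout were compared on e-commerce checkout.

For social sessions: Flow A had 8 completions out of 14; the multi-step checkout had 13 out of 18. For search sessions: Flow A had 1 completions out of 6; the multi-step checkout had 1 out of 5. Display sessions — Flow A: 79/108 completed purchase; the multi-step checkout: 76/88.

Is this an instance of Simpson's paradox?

Social: Flow A 8/14 = 57.1%, the multi-step checkout 13/18 = 72.2% → the multi-step checkout
Search: Flow A 1/6 = 16.7%, the multi-step checkout 1/5 = 20.0% → the multi-step checkout
Display: Flow A 79/108 = 73.1%, the multi-step checkout 76/88 = 86.4% → the multi-step checkout
Overall: Flow A 88/128 = 68.8%, the multi-step checkout 90/111 = 81.1% → the multi-step checkout
The multi-step checkout wins overall and in every traffic group — no reversal.

No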